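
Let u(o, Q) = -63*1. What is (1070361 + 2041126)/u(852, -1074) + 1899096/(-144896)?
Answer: -56370207925/1141056 ≈ -49402.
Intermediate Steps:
u(o, Q) = -63
(1070361 + 2041126)/u(852, -1074) + 1899096/(-144896) = (1070361 + 2041126)/(-63) + 1899096/(-144896) = 3111487*(-1/63) + 1899096*(-1/144896) = -3111487/63 - 237387/18112 = -56370207925/1141056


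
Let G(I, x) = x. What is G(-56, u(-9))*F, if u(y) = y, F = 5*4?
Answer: -180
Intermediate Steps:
F = 20
G(-56, u(-9))*F = -9*20 = -180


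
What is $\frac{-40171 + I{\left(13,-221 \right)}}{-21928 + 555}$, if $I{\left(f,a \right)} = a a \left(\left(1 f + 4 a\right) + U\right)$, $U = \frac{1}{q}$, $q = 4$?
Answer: $\frac{170273887}{85492} \approx 1991.7$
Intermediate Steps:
$U = \frac{1}{4} \approx 0.25$
$I{\left(f,a \right)} = a^{2} \left(\frac{1}{4} + f + 4 a\right)$ ($I{\left(f,a \right)} = a a \left(\left(1 f + 4 a\right) + \frac{1}{4}\right) = a^{2} \left(\left(f + 4 a\right) + \frac{1}{4}\right) = a^{2} \left(\frac{1}{4} + f + 4 a\right)$)
$\frac{-40171 + I{\left(13,-221 \right)}}{-21928 + 555} = \frac{-40171 + \left(-221\right)^{2} \left(\frac{1}{4} + 13 + 4 \left(-221\right)\right)}{-21928 + 555} = \frac{-40171 + 48841 \left(\frac{1}{4} + 13 - 884\right)}{-21373} = \left(-40171 + 48841 \left(- \frac{3483}{4}\right)\right) \left(- \frac{1}{21373}\right) = \left(-40171 - \frac{170113203}{4}\right) \left(- \frac{1}{21373}\right) = \left(- \frac{170273887}{4}\right) \left(- \frac{1}{21373}\right) = \frac{170273887}{85492}$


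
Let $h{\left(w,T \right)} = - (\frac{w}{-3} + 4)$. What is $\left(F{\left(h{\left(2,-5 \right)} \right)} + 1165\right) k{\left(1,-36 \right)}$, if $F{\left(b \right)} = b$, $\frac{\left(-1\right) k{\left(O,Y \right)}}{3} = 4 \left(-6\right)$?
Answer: $83640$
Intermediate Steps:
$k{\left(O,Y \right)} = 72$ ($k{\left(O,Y \right)} = - 3 \cdot 4 \left(-6\right) = \left(-3\right) \left(-24\right) = 72$)
$h{\left(w,T \right)} = -4 + \frac{w}{3}$ ($h{\left(w,T \right)} = - (w \left(- \frac{1}{3}\right) + 4) = - (- \frac{w}{3} + 4) = - (4 - \frac{w}{3}) = -4 + \frac{w}{3}$)
$\left(F{\left(h{\left(2,-5 \right)} \right)} + 1165\right) k{\left(1,-36 \right)} = \left(\left(-4 + \frac{1}{3} \cdot 2\right) + 1165\right) 72 = \left(\left(-4 + \frac{2}{3}\right) + 1165\right) 72 = \left(- \frac{10}{3} + 1165\right) 72 = \frac{3485}{3} \cdot 72 = 83640$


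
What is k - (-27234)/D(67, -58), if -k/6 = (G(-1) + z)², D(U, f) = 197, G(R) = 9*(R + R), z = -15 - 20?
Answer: -3293004/197 ≈ -16716.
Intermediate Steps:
z = -35
G(R) = 18*R (G(R) = 9*(2*R) = 18*R)
k = -16854 (k = -6*(18*(-1) - 35)² = -6*(-18 - 35)² = -6*(-53)² = -6*2809 = -16854)
k - (-27234)/D(67, -58) = -16854 - (-27234)/197 = -16854 - 1*(-27234/197) = -16854 + 27234/197 = -3293004/197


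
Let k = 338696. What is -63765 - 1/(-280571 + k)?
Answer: -3706340626/58125 ≈ -63765.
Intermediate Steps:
-63765 - 1/(-280571 + k) = -63765 - 1/(-280571 + 338696) = -63765 - 1/58125 = -3706340626/58125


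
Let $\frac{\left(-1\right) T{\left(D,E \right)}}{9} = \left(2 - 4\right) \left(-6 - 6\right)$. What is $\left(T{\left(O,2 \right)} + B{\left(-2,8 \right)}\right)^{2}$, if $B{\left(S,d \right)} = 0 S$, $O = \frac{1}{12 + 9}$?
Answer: $46656$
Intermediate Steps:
$O = \frac{1}{21} \approx 0.047619$
$B{\left(S,d \right)} = 0$
$T{\left(D,E \right)} = -216$ ($T{\left(D,E \right)} = - 9 \left(2 - 4\right) \left(-6 - 6\right) = - 9 \left(\left(-2\right) \left(-12\right)\right) = \left(-9\right) 24 = -216$)
$\left(T{\left(O,2 \right)} + B{\left(-2,8 \right)}\right)^{2} = \left(-216 + 0\right)^{2} = \left(-216\right)^{2} = 46656$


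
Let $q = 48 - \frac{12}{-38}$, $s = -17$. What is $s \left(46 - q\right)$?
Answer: $\frac{748}{19} \approx 39.368$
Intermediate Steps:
$q = \frac{918}{19}$ ($q = 48 - - \frac{6}{19} = 48 + \frac{6}{19} = \frac{918}{19} \approx 48.316$)
$s \left(46 - q\right) = - 17 \left(46 - \frac{918}{19}\right) = \left(-17\right) \left(- \frac{44}{19}\right) = \frac{748}{19}$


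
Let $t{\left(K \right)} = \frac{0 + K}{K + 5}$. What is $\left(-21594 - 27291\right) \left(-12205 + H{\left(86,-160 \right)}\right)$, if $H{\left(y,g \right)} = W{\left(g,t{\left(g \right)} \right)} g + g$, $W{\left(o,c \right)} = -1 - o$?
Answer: $1848097425$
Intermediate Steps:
$t{\left(K \right)} = \frac{K}{5 + K}$
$H{\left(y,g \right)} = g + g \left(-1 - g\right)$ ($H{\left(y,g \right)} = \left(-1 - g\right) g + g = g \left(-1 - g\right) + g = g + g \left(-1 - g\right)$)
$\left(-21594 - 27291\right) \left(-12205 + H{\left(86,-160 \right)}\right) = \left(-21594 - 27291\right) \left(-12205 - \left(-160\right)^{2}\right) = - 48885 \left(-12205 - 25600\right) = \left(-48885\right) \left(-37805\right) = 1848097425$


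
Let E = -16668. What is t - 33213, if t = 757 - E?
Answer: -15788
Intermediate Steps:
t = 17425 (t = 757 - 1*(-16668) = 757 + 16668 = 17425)
t - 33213 = 17425 - 33213 = -15788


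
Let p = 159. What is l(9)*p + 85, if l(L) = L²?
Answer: 12964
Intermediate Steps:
l(9)*p + 85 = 9²*159 + 85 = 81*159 + 85 = 12879 + 85 = 12964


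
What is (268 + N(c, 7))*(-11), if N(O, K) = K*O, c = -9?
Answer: -2255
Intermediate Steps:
(268 + N(c, 7))*(-11) = (268 + 7*(-9))*(-11) = (268 - 63)*(-11) = 205*(-11) = -2255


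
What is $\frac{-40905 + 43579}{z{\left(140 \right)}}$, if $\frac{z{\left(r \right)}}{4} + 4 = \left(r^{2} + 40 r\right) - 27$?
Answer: $\frac{1337}{50338} \approx 0.02656$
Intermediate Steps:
$z{\left(r \right)} = -124 + 4 r^{2} + 160 r$ ($z{\left(r \right)} = -16 + 4 \left(\left(r^{2} + 40 r\right) - 27\right) = -16 + 4 \left(-27 + r^{2} + 40 r\right) = -16 + \left(-108 + 4 r^{2} + 160 r\right) = -124 + 4 r^{2} + 160 r$)
$\frac{-40905 + 43579}{z{\left(140 \right)}} = \frac{-40905 + 43579}{-124 + 4 \cdot 140^{2} + 160 \cdot 140} = \frac{2674}{-124 + 4 \cdot 19600 + 22400} = \frac{2674}{-124 + 78400 + 22400} = \frac{2674}{100676} = 2674 \cdot \frac{1}{100676} = \frac{1337}{50338}$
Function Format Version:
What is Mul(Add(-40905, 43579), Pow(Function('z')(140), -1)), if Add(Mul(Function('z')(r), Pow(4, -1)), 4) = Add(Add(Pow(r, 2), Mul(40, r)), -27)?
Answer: Rational(1337, 50338) ≈ 0.026560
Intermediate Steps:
Function('z')(r) = Add(-124, Mul(4, Pow(r, 2)), Mul(160, r)) (Function('z')(r) = Add(-16, Mul(4, Add(Add(Pow(r, 2), Mul(40, r)), -27))) = Add(-16, Mul(4, Add(-27, Pow(r, 2), Mul(40, r)))) = Add(-16, Add(-108, Mul(4, Pow(r, 2)), Mul(160, r))) = Add(-124, Mul(4, Pow(r, 2)), Mul(160, r)))
Mul(Add(-40905, 43579), Pow(Function('z')(140), -1)) = Mul(Add(-40905, 43579), Pow(Add(-124, Mul(4, Pow(140, 2)), Mul(160, 140)), -1)) = Mul(2674, Pow(Add(-124, Mul(4, 19600), 22400), -1)) = Mul(2674, Pow(Add(-124, 78400, 22400), -1)) = Mul(2674, Pow(100676, -1)) = Mul(2674, Rational(1, 100676)) = Rational(1337, 50338)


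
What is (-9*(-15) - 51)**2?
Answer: 7056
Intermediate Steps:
(-9*(-15) - 51)**2 = (135 - 51)**2 = 84**2 = 7056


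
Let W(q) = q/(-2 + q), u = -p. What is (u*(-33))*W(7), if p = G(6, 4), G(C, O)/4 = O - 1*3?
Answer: 924/5 ≈ 184.80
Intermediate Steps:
G(C, O) = -12 + 4*O (G(C, O) = 4*(O - 1*3) = 4*(O - 3) = 4*(-3 + O) = -12 + 4*O)
p = 4 (p = -12 + 4*4 = -12 + 16 = 4)
u = -4 (u = -1*4 = -4)
W(q) = q/(-2 + q)
(u*(-33))*W(7) = (-4*(-33))*(7/(-2 + 7)) = 132*(7/5) = 924/5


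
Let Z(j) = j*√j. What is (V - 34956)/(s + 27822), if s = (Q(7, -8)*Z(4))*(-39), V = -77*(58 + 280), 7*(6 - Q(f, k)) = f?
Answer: -30491/13131 ≈ -2.3221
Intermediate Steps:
Q(f, k) = 6 - f/7
V = -26026 (V = -77*338 = -26026)
Z(j) = j^(3/2)
s = -1560 (s = ((6 - ⅐*7)*4^(3/2))*(-39) = ((6 - 1)*8)*(-39) = (5*8)*(-39) = 40*(-39) = -1560)
(V - 34956)/(s + 27822) = (-26026 - 34956)/(-1560 + 27822) = -60982/26262 = -60982*1/26262 = -30491/13131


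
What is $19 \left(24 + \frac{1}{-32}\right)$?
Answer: $\frac{14573}{32} \approx 455.41$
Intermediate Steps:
$19 \left(24 + \frac{1}{-32}\right) = 19 \left(24 - \frac{1}{32}\right) = 19 \cdot \frac{767}{32} = \frac{14573}{32}$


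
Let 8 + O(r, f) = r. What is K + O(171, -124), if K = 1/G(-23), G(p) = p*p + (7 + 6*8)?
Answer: 95193/584 ≈ 163.00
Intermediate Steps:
G(p) = 55 + p² (G(p) = p² + (7 + 48) = p² + 55 = 55 + p²)
O(r, f) = -8 + r
K = 1/584 (K = 1/(55 + (-23)²) = 1/(55 + 529) = 1/584 ≈ 0.0017123)
K + O(171, -124) = 1/584 + (-8 + 171) = 1/584 + 163 = 95193/584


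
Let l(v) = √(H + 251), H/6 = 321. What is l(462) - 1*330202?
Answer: -330202 + √2177 ≈ -3.3016e+5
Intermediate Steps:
H = 1926 (H = 6*321 = 1926)
l(v) = √2177 (l(v) = √(1926 + 251) = √2177)
l(462) - 1*330202 = √2177 - 1*330202 = √2177 - 330202 = -330202 + √2177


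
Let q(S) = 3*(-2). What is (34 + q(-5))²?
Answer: 784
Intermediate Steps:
q(S) = -6
(34 + q(-5))² = (34 - 6)² = 28² = 784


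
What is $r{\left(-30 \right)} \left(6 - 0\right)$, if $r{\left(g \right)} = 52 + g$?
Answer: $132$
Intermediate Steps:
$r{\left(-30 \right)} \left(6 - 0\right) = \left(52 - 30\right) \left(6 - 0\right) = 22 \left(6 + 0\right) = 22 \cdot 6 = 132$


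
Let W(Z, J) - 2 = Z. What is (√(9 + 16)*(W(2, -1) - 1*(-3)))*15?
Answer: 525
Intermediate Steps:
W(Z, J) = 2 + Z
(√(9 + 16)*(W(2, -1) - 1*(-3)))*15 = (√(9 + 16)*((2 + 2) - 1*(-3)))*15 = (√25*(4 + 3))*15 = (5*7)*15 = 35*15 = 525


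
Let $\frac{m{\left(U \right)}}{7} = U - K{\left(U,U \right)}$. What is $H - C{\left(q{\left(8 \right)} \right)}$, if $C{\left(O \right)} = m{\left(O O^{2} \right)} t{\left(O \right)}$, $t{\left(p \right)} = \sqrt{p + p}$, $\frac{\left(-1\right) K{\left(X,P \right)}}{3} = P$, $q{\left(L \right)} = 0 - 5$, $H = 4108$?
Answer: $4108 + 3500 i \sqrt{10} \approx 4108.0 + 11068.0 i$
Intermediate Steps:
$q{\left(L \right)} = -5$ ($q{\left(L \right)} = 0 - 5 = -5$)
$K{\left(X,P \right)} = - 3 P$
$t{\left(p \right)} = \sqrt{2} \sqrt{p}$ ($t{\left(p \right)} = \sqrt{2 p} = \sqrt{2} \sqrt{p}$)
$m{\left(U \right)} = 28 U$ ($m{\left(U \right)} = 7 \left(U - - 3 U\right) = 7 \left(U + 3 U\right) = 7 \cdot 4 U = 28 U$)
$C{\left(O \right)} = 28 \sqrt{2} O^{\frac{7}{2}}$ ($C{\left(O \right)} = 28 O O^{2} \sqrt{2} \sqrt{O} = 28 O^{3} \sqrt{2} \sqrt{O} = 28 \sqrt{2} O^{\frac{7}{2}}$)
$H - C{\left(q{\left(8 \right)} \right)} = 4108 - 28 \sqrt{2} \left(-5\right)^{\frac{7}{2}} = 4108 - 28 \sqrt{2} \left(- 125 i \sqrt{5}\right) = 4108 - - 3500 i \sqrt{10} = 4108 + 3500 i \sqrt{10}$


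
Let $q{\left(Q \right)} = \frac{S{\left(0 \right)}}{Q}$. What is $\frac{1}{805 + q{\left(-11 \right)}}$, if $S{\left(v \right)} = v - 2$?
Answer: $\frac{11}{8857} \approx 0.001242$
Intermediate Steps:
$S{\left(v \right)} = -2 + v$ ($S{\left(v \right)} = v - 2 = -2 + v$)
$q{\left(Q \right)} = - \frac{2}{Q}$ ($q{\left(Q \right)} = \frac{-2 + 0}{Q} = - \frac{2}{Q}$)
$\frac{1}{805 + q{\left(-11 \right)}} = \frac{1}{805 - \frac{2}{-11}} = \frac{1}{805 - - \frac{2}{11}} = \frac{1}{805 + \frac{2}{11}} = \frac{1}{\frac{8857}{11}} = \frac{11}{8857}$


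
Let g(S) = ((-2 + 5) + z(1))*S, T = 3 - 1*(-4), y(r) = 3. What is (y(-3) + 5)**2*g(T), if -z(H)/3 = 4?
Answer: -4032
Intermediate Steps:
z(H) = -12 (z(H) = -3*4 = -12)
T = 7 (T = 3 + 4 = 7)
g(S) = -9*S (g(S) = ((-2 + 5) - 12)*S = (3 - 12)*S = -9*S)
(y(-3) + 5)**2*g(T) = (3 + 5)**2*(-9*7) = 8**2*(-63) = 64*(-63) = -4032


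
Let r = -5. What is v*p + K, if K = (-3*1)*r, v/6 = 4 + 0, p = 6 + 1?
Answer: 183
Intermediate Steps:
p = 7
v = 24 (v = 6*(4 + 0) = 6*4 = 24)
K = 15 (K = -3*1*(-5) = -3*(-5) = 15)
v*p + K = 24*7 + 15 = 168 + 15 = 183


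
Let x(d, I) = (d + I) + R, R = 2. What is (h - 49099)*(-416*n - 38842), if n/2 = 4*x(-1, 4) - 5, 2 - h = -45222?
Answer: 198872750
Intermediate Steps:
h = 45224 (h = 2 - 1*(-45222) = 2 + 45222 = 45224)
x(d, I) = 2 + I + d (x(d, I) = (d + I) + 2 = (I + d) + 2 = 2 + I + d)
n = 30 (n = 2*(4*(2 + 4 - 1) - 5) = 2*(4*5 - 5) = 2*(20 - 5) = 2*15 = 30)
(h - 49099)*(-416*n - 38842) = (45224 - 49099)*(-416*30 - 38842) = -3875*(-12480 - 38842) = -3875*(-51322) = 198872750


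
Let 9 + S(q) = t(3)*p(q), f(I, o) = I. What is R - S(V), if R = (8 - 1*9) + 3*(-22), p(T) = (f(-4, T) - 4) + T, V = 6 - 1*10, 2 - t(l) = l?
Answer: -70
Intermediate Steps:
t(l) = 2 - l
V = -4 (V = 6 - 10 = -4)
p(T) = -8 + T (p(T) = (-4 - 4) + T = -8 + T)
S(q) = -1 - q (S(q) = -9 + (2 - 1*3)*(-8 + q) = -9 + (2 - 3)*(-8 + q) = -9 - (-8 + q) = -9 + (8 - q) = -1 - q)
R = -67 (R = (8 - 9) - 66 = -1 - 66 = -67)
R - S(V) = -67 - (-1 - 1*(-4)) = -67 - (-1 + 4) = -67 - 1*3 = -67 - 3 = -70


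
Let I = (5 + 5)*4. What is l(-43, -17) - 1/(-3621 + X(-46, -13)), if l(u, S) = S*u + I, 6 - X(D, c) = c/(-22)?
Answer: 61327675/79543 ≈ 771.00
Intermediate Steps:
X(D, c) = 6 + c/22 (X(D, c) = 6 - c/(-22) = 6 - c*(-1)/22 = 6 - (-1)*c/22 = 6 + c/22)
I = 40 (I = 10*4 = 40)
l(u, S) = 40 + S*u (l(u, S) = S*u + 40 = 40 + S*u)
l(-43, -17) - 1/(-3621 + X(-46, -13)) = (40 - 17*(-43)) - 1/(-3621 + (6 + (1/22)*(-13))) = (40 + 731) - 1/(-3621 + (6 - 13/22)) = 771 - 1/(-3621 + 119/22) = 771 - 1/(-79543/22) = 771 - 1*(-22/79543) = 771 + 22/79543 = 61327675/79543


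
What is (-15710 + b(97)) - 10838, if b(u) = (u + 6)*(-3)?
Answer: -26857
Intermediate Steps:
b(u) = -18 - 3*u (b(u) = (6 + u)*(-3) = -18 - 3*u)
(-15710 + b(97)) - 10838 = (-15710 + (-18 - 3*97)) - 10838 = (-15710 + (-18 - 291)) - 10838 = (-15710 - 309) - 10838 = -16019 - 10838 = -26857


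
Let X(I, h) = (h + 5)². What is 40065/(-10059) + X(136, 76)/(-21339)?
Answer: -34109042/7949963 ≈ -4.2905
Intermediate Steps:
X(I, h) = (5 + h)²
40065/(-10059) + X(136, 76)/(-21339) = 40065/(-10059) + (5 + 76)²/(-21339) = 40065*(-1/10059) + 81²*(-1/21339) = -13355/3353 + 6561*(-1/21339) = -13355/3353 - 729/2371 = -34109042/7949963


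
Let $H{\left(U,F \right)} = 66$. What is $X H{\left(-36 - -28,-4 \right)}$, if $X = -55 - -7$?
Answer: $-3168$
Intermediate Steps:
$X = -48$ ($X = -55 + 7 = -48$)
$X H{\left(-36 - -28,-4 \right)} = \left(-48\right) 66 = -3168$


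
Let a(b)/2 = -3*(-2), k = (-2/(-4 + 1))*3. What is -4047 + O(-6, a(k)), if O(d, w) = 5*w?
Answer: -3987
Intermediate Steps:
k = 2 (k = (-2/(-3))*3 = -⅓*(-2)*3 = (⅔)*3 = 2)
a(b) = 12 (a(b) = 2*(-3*(-2)) = 2*6 = 12)
-4047 + O(-6, a(k)) = -4047 + 5*12 = -4047 + 60 = -3987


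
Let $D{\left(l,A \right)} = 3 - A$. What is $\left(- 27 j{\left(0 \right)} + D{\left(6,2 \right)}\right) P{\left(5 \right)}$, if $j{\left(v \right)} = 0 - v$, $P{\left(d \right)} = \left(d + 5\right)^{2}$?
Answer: $100$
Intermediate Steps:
$P{\left(d \right)} = \left(5 + d\right)^{2}$
$j{\left(v \right)} = - v$
$\left(- 27 j{\left(0 \right)} + D{\left(6,2 \right)}\right) P{\left(5 \right)} = \left(- 27 \left(\left(-1\right) 0\right) + \left(3 - 2\right)\right) \left(5 + 5\right)^{2} = \left(\left(-27\right) 0 + \left(3 - 2\right)\right) 10^{2} = \left(0 + 1\right) 100 = 1 \cdot 100 = 100$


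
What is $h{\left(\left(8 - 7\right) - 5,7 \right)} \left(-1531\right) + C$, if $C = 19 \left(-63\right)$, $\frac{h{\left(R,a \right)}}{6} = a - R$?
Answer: $-102243$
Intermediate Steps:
$h{\left(R,a \right)} = - 6 R + 6 a$ ($h{\left(R,a \right)} = 6 \left(a - R\right) = - 6 R + 6 a$)
$C = -1197$
$h{\left(\left(8 - 7\right) - 5,7 \right)} \left(-1531\right) + C = \left(- 6 \left(\left(8 - 7\right) - 5\right) + 6 \cdot 7\right) \left(-1531\right) - 1197 = \left(- 6 \left(1 - 5\right) + 42\right) \left(-1531\right) - 1197 = \left(\left(-6\right) \left(-4\right) + 42\right) \left(-1531\right) - 1197 = \left(24 + 42\right) \left(-1531\right) - 1197 = 66 \left(-1531\right) - 1197 = -101046 - 1197 = -102243$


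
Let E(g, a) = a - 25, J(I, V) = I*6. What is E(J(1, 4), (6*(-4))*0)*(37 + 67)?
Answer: -2600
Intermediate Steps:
J(I, V) = 6*I
E(g, a) = -25 + a
E(J(1, 4), (6*(-4))*0)*(37 + 67) = (-25 + (6*(-4))*0)*(37 + 67) = (-25 - 24*0)*104 = (-25 + 0)*104 = -25*104 = -2600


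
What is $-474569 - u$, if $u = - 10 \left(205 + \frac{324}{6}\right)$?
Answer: $-471979$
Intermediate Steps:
$u = -2590$ ($u = - 10 \left(205 + 324 \cdot \frac{1}{6}\right) = - 10 \left(205 + 54\right) = \left(-10\right) 259 = -2590$)
$-474569 - u = -474569 - -2590 = -474569 + 2590 = -471979$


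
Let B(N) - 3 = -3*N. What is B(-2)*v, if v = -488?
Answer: -4392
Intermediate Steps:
B(N) = 3 - 3*N
B(-2)*v = (3 - 3*(-2))*(-488) = (3 + 6)*(-488) = 9*(-488) = -4392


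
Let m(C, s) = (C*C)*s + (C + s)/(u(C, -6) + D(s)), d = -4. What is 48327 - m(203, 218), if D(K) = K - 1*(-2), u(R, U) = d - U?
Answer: -1983622591/222 ≈ -8.9352e+6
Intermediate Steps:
u(R, U) = -4 - U
D(K) = 2 + K (D(K) = K + 2 = 2 + K)
m(C, s) = s*C² + (C + s)/(4 + s) (m(C, s) = (C*C)*s + (C + s)/((-4 - 1*(-6)) + (2 + s)) = C²*s + (C + s)/((-4 + 6) + (2 + s)) = s*C² + (C + s)/(2 + (2 + s)) = s*C² + (C + s)/(4 + s))
48327 - m(203, 218) = 48327 - (203 + 218 + 203²*218² + 4*218*203²)/(4 + 218) = 48327 - (203 + 218 + 41209*47524 + 4*218*41209)/222 = 48327 - (203 + 218 + 1958416516 + 35934248)/222 = 48327 - 1994351185/222 = -1983622591/222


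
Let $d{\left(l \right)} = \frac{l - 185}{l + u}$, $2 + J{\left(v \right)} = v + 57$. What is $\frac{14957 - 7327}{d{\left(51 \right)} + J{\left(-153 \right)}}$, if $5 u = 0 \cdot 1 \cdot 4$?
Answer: $- \frac{194565}{2566} \approx -75.824$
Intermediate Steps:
$J{\left(v \right)} = 55 + v$ ($J{\left(v \right)} = -2 + \left(v + 57\right) = -2 + \left(57 + v\right) = 55 + v$)
$u = 0$ ($u = \frac{0 \cdot 1 \cdot 4}{5} = \frac{0 \cdot 4}{5} = \frac{1}{5} \cdot 0 = 0$)
$d{\left(l \right)} = \frac{-185 + l}{l}$ ($d{\left(l \right)} = \frac{l - 185}{l + 0} = \frac{-185 + l}{l}$)
$\frac{14957 - 7327}{d{\left(51 \right)} + J{\left(-153 \right)}} = \frac{14957 - 7327}{\frac{-185 + 51}{51} + \left(55 - 153\right)} = \frac{7630}{\frac{1}{51} \left(-134\right) - 98} = \frac{7630}{- \frac{134}{51} - 98} = \frac{7630}{- \frac{5132}{51}} = 7630 \left(- \frac{51}{5132}\right) = - \frac{194565}{2566}$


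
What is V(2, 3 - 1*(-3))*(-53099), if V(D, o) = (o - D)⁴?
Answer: -13593344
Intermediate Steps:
V(2, 3 - 1*(-3))*(-53099) = (2 - (3 - 1*(-3)))⁴*(-53099) = (2 - (3 + 3))⁴*(-53099) = (2 - 1*6)⁴*(-53099) = (2 - 6)⁴*(-53099) = (-4)⁴*(-53099) = 256*(-53099) = -13593344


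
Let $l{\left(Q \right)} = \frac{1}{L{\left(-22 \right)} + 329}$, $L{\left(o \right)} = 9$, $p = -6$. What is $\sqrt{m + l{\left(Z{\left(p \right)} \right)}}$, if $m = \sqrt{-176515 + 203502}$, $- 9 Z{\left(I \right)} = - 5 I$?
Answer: $\frac{\sqrt{2 + 676 \sqrt{26987}}}{26} \approx 12.817$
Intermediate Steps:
$Z{\left(I \right)} = \frac{5 I}{9}$ ($Z{\left(I \right)} = - \frac{\left(-5\right) I}{9} = \frac{5 I}{9}$)
$m = \sqrt{26987} \approx 164.28$
$l{\left(Q \right)} = \frac{1}{338}$ ($l{\left(Q \right)} = \frac{1}{9 + 329} = \frac{1}{338}$)
$\sqrt{m + l{\left(Z{\left(p \right)} \right)}} = \sqrt{\sqrt{26987} + \frac{1}{338}} = \sqrt{\frac{1}{338} + \sqrt{26987}}$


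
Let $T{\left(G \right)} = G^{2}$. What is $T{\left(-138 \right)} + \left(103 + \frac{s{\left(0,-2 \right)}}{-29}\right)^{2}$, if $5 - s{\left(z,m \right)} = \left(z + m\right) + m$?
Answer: $\frac{24884488}{841} \approx 29589.0$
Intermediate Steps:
$s{\left(z,m \right)} = 5 - z - 2 m$ ($s{\left(z,m \right)} = 5 - \left(\left(z + m\right) + m\right) = 5 - \left(\left(m + z\right) + m\right) = 5 - \left(z + 2 m\right) = 5 - z - 2 m$)
$T{\left(-138 \right)} + \left(103 + \frac{s{\left(0,-2 \right)}}{-29}\right)^{2} = \left(-138\right)^{2} + \left(103 + \frac{5 - 0 - -4}{-29}\right)^{2} = 19044 + \left(103 + \left(5 + 0 + 4\right) \left(- \frac{1}{29}\right)\right)^{2} = 19044 + \left(103 + 9 \left(- \frac{1}{29}\right)\right)^{2} = 19044 + \left(103 - \frac{9}{29}\right)^{2} = 19044 + \left(\frac{2978}{29}\right)^{2} = 19044 + \frac{8868484}{841} = \frac{24884488}{841}$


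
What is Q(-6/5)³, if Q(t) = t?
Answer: -216/125 ≈ -1.7280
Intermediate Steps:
Q(-6/5)³ = (-6/5)³ = -216/125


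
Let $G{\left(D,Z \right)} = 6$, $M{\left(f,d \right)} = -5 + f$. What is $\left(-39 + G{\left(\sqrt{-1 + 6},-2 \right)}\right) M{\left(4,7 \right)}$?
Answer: $33$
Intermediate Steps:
$\left(-39 + G{\left(\sqrt{-1 + 6},-2 \right)}\right) M{\left(4,7 \right)} = \left(-39 + 6\right) \left(-5 + 4\right) = \left(-33\right) \left(-1\right) = 33$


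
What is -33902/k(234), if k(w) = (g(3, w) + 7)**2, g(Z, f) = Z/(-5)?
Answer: -423775/512 ≈ -827.69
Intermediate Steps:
g(Z, f) = -Z/5 (g(Z, f) = Z*(-1/5) = -Z/5)
k(w) = 1024/25 (k(w) = (-1/5*3 + 7)**2 = (-3/5 + 7)**2 = (32/5)**2 = 1024/25)
-33902/k(234) = -33902/1024/25 = -33902*25/1024 = -423775/512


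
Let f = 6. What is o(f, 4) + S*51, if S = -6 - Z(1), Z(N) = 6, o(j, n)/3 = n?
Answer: -600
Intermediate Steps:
o(j, n) = 3*n
S = -12 (S = -6 - 1*6 = -6 - 6 = -12)
o(f, 4) + S*51 = 3*4 - 12*51 = 12 - 612 = -600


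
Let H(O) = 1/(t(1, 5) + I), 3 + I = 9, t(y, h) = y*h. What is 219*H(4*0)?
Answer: 219/11 ≈ 19.909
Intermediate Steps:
t(y, h) = h*y
I = 6 (I = -3 + 9 = 6)
H(O) = 1/11 (H(O) = 1/(5*1 + 6) = 1/(5 + 6) = 1/11)
219*H(4*0) = 219*(1/11) = 219/11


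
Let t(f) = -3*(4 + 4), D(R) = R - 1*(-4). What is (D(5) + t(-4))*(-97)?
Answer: 1455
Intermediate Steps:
D(R) = 4 + R (D(R) = R + 4 = 4 + R)
t(f) = -24 (t(f) = -3*8 = -24)
(D(5) + t(-4))*(-97) = ((4 + 5) - 24)*(-97) = (9 - 24)*(-97) = -15*(-97) = 1455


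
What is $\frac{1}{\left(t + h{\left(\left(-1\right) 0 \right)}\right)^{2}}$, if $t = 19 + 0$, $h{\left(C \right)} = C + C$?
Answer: $\frac{1}{361} \approx 0.0027701$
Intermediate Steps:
$h{\left(C \right)} = 2 C$
$t = 19$
$\frac{1}{\left(t + h{\left(\left(-1\right) 0 \right)}\right)^{2}} = \frac{1}{\left(19 + 2 \left(\left(-1\right) 0\right)\right)^{2}} = \frac{1}{\left(19 + 2 \cdot 0\right)^{2}} = \frac{1}{\left(19 + 0\right)^{2}} = \frac{1}{19^{2}} = \frac{1}{361}$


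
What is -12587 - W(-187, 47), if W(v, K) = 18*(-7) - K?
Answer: -12414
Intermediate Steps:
W(v, K) = -126 - K
-12587 - W(-187, 47) = -12587 - (-126 - 1*47) = -12587 - (-126 - 47) = -12587 - 1*(-173) = -12587 + 173 = -12414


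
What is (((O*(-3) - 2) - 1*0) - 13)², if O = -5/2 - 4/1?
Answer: 81/4 ≈ 20.250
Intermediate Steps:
O = -13/2 (O = -5*½ - 4*1 = -5/2 - 4 = -13/2 ≈ -6.5000)
(((O*(-3) - 2) - 1*0) - 13)² = (((-13/2*(-3) - 2) - 1*0) - 13)² = (((39/2 - 2) + 0) - 13)² = ((35/2 + 0) - 13)² = (35/2 - 13)² = (9/2)² = 81/4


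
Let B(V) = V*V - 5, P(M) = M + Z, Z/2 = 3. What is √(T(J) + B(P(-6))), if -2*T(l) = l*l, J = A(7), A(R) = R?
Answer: I*√118/2 ≈ 5.4314*I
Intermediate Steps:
Z = 6 (Z = 2*3 = 6)
J = 7
T(l) = -l²/2 (T(l) = -l*l/2 = -l²/2)
P(M) = 6 + M (P(M) = M + 6 = 6 + M)
B(V) = -5 + V² (B(V) = V² - 5 = -5 + V²)
√(T(J) + B(P(-6))) = √(-½*7² + (-5 + (6 - 6)²)) = √(-½*49 + (-5 + 0²)) = √(-49/2 + (-5 + 0)) = √(-49/2 - 5) = √(-59/2) = I*√118/2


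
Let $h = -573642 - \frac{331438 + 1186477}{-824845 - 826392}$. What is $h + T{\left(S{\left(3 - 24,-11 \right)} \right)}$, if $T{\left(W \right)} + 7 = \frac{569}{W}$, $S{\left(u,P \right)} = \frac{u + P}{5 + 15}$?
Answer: $- \frac{1083218465207}{1887128} \approx -5.74 \cdot 10^{5}$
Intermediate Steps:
$S{\left(u,P \right)} = \frac{P}{20} + \frac{u}{20}$ ($S{\left(u,P \right)} = \frac{P + u}{20} = \left(P + u\right) \frac{1}{20} = \frac{P}{20} + \frac{u}{20}$)
$T{\left(W \right)} = -7 + \frac{569}{W}$
$h = - \frac{135316768177}{235891}$ ($h = -573642 - \frac{1517915}{-1651237} = -573642 - 1517915 \left(- \frac{1}{1651237}\right) = -573642 - - \frac{216845}{235891} = -573642 + \frac{216845}{235891} = - \frac{135316768177}{235891} \approx -5.7364 \cdot 10^{5}$)
$h + T{\left(S{\left(3 - 24,-11 \right)} \right)} = - \frac{135316768177}{235891} + \left(-7 + \frac{569}{\frac{1}{20} \left(-11\right) + \frac{3 - 24}{20}}\right) = - \frac{135316768177}{235891} + \left(-7 + \frac{569}{- \frac{11}{20} + \frac{3 - 24}{20}}\right) = - \frac{135316768177}{235891} + \left(-7 + \frac{569}{- \frac{11}{20} + \frac{1}{20} \left(-21\right)}\right) = - \frac{135316768177}{235891} + \left(-7 + \frac{569}{- \frac{11}{20} - \frac{21}{20}}\right) = - \frac{135316768177}{235891} + \left(-7 + \frac{569}{- \frac{8}{5}}\right) = - \frac{135316768177}{235891} + \left(-7 + 569 \left(- \frac{5}{8}\right)\right) = - \frac{135316768177}{235891} - \frac{2901}{8} = - \frac{1083218465207}{1887128}$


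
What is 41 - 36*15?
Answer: -499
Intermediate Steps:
41 - 36*15 = 41 - 540 = -499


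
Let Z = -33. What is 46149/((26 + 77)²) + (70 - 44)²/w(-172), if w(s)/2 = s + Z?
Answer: 5874703/2174845 ≈ 2.7012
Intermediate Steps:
w(s) = -66 + 2*s (w(s) = 2*(s - 33) = 2*(-33 + s) = -66 + 2*s)
46149/((26 + 77)²) + (70 - 44)²/w(-172) = 46149/((26 + 77)²) + (70 - 44)²/(-66 + 2*(-172)) = 46149/(103²) + 26²/(-66 - 344) = 46149/10609 + 676/(-410) = 46149*(1/10609) + 676*(-1/410) = 46149/10609 - 338/205 = 5874703/2174845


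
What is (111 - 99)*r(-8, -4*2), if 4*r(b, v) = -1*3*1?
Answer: -9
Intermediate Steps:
r(b, v) = -3/4 (r(b, v) = (-1*3*1)/4 = (-3*1)/4 = (1/4)*(-3) = -3/4)
(111 - 99)*r(-8, -4*2) = (111 - 99)*(-3/4) = 12*(-3/4) = -9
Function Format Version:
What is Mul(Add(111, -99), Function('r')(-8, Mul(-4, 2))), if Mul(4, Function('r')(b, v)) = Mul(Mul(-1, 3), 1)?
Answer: -9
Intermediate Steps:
Function('r')(b, v) = Rational(-3, 4) (Function('r')(b, v) = Mul(Rational(1, 4), Mul(Mul(-1, 3), 1)) = Mul(Rational(1, 4), Mul(-3, 1)) = Mul(Rational(1, 4), -3) = Rational(-3, 4))
Mul(Add(111, -99), Function('r')(-8, Mul(-4, 2))) = Mul(Add(111, -99), Rational(-3, 4)) = Mul(12, Rational(-3, 4)) = -9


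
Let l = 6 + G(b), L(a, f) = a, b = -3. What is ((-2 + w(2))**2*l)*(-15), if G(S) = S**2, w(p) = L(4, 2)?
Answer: -900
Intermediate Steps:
w(p) = 4
l = 15 (l = 6 + (-3)**2 = 6 + 9 = 15)
((-2 + w(2))**2*l)*(-15) = ((-2 + 4)**2*15)*(-15) = (2**2*15)*(-15) = (4*15)*(-15) = 60*(-15) = -900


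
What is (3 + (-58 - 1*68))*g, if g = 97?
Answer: -11931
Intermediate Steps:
(3 + (-58 - 1*68))*g = (3 + (-58 - 1*68))*97 = (3 + (-58 - 68))*97 = (3 - 126)*97 = -123*97 = -11931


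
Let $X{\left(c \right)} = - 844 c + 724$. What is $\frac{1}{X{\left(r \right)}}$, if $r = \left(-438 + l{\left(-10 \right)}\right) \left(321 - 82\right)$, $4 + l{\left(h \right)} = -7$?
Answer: $\frac{1}{90571208} \approx 1.1041 \cdot 10^{-8}$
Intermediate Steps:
$l{\left(h \right)} = -11$ ($l{\left(h \right)} = -4 - 7 = -11$)
$r = -107311$ ($r = \left(-438 - 11\right) \left(321 - 82\right) = \left(-449\right) 239 = -107311$)
$X{\left(c \right)} = 724 - 844 c$
$\frac{1}{X{\left(r \right)}} = \frac{1}{724 - -90570484} = \frac{1}{724 + 90570484} = \frac{1}{90571208}$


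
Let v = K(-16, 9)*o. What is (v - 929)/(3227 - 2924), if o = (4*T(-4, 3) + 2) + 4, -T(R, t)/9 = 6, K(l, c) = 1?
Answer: -1139/303 ≈ -3.7591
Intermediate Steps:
T(R, t) = -54 (T(R, t) = -9*6 = -54)
o = -210 (o = (4*(-54) + 2) + 4 = (-216 + 2) + 4 = -214 + 4 = -210)
v = -210 (v = 1*(-210) = -210)
(v - 929)/(3227 - 2924) = (-210 - 929)/(3227 - 2924) = -1139/303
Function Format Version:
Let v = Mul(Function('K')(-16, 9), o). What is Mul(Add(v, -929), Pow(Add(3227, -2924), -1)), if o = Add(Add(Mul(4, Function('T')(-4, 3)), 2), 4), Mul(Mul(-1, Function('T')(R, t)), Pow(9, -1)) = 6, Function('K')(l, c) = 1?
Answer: Rational(-1139, 303) ≈ -3.7591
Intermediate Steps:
Function('T')(R, t) = -54 (Function('T')(R, t) = Mul(-9, 6) = -54)
o = -210 (o = Add(Add(Mul(4, -54), 2), 4) = Add(Add(-216, 2), 4) = Add(-214, 4) = -210)
v = -210 (v = Mul(1, -210) = -210)
Mul(Add(v, -929), Pow(Add(3227, -2924), -1)) = Mul(Add(-210, -929), Pow(Add(3227, -2924), -1)) = Mul(-1139, Pow(303, -1)) = Mul(-1139, Rational(1, 303)) = Rational(-1139, 303)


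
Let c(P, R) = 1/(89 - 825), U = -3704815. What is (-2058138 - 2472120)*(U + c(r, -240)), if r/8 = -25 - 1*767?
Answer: 6176426549820489/368 ≈ 1.6784e+13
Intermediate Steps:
r = -6336 (r = 8*(-25 - 1*767) = 8*(-25 - 767) = 8*(-792) = -6336)
c(P, R) = -1/736 (c(P, R) = 1/(-736) = -1/736)
(-2058138 - 2472120)*(U + c(r, -240)) = (-2058138 - 2472120)*(-3704815 - 1/736) = -4530258*(-2726743841/736) = 6176426549820489/368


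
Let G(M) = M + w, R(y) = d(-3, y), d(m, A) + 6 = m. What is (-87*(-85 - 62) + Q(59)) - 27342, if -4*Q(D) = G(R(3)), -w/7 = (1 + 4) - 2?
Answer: -29091/2 ≈ -14546.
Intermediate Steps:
w = -21 (w = -7*((1 + 4) - 2) = -7*(5 - 2) = -7*3 = -21)
d(m, A) = -6 + m
R(y) = -9 (R(y) = -6 - 3 = -9)
G(M) = -21 + M (G(M) = M - 21 = -21 + M)
Q(D) = 15/2 (Q(D) = -(-21 - 9)/4 = -¼*(-30) = 15/2)
(-87*(-85 - 62) + Q(59)) - 27342 = (-87*(-85 - 62) + 15/2) - 27342 = (-87*(-147) + 15/2) - 27342 = (12789 + 15/2) - 27342 = 25593/2 - 27342 = -29091/2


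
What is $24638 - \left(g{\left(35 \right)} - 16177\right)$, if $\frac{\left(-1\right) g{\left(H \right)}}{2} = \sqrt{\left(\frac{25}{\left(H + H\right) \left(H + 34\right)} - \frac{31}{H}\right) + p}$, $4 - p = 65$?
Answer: $40815 + \frac{i \sqrt{1443604890}}{2415} \approx 40815.0 + 15.733 i$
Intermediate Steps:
$p = -61$ ($p = 4 - 65 = -61$)
$g{\left(H \right)} = - 2 \sqrt{-61 - \frac{31}{H} + \frac{25}{2 H \left(34 + H\right)}}$ ($g{\left(H \right)} = - 2 \sqrt{\left(\frac{25}{\left(H + H\right) \left(H + 34\right)} - \frac{31}{H}\right) - 61} = - 2 \sqrt{\left(\frac{25}{2 H \left(34 + H\right)} - \frac{31}{H}\right) - 61} = - 2 \sqrt{\left(- \frac{31}{H} + \frac{25}{2 H \left(34 + H\right)}\right) - 61} = - 2 \sqrt{-61 - \frac{31}{H} + \frac{25}{2 H \left(34 + H\right)}}$)
$24638 - \left(g{\left(35 \right)} - 16177\right) = 24638 - \left(- \sqrt{-244 - \frac{4166}{\left(34 + 35\right)^{2}} - \frac{124}{34 + 35} - \frac{141644}{35 \left(34 + 35\right)^{2}}} - 16177\right) = 24638 - \left(- \sqrt{-244 - \frac{4166}{4761} - \frac{124}{69} - \frac{141644}{35 \cdot 4761}} - 16177\right) = 24638 - \left(- \sqrt{-244 - \frac{4166}{4761} - \frac{124}{69} - \frac{141644}{35} \cdot \frac{1}{4761}} - 16177\right) = 24638 - \left(- \sqrt{-244 - \frac{4166}{4761} - \frac{124}{69} - \frac{141644}{166635}} - 16177\right) = 24638 - \left(- \sqrt{- \frac{597766}{2415}} - 16177\right) = 24638 - \left(- \frac{i \sqrt{1443604890}}{2415} - 16177\right) = 24638 - \left(-16177 - \frac{i \sqrt{1443604890}}{2415}\right) = 24638 + \left(16177 + \frac{i \sqrt{1443604890}}{2415}\right) = 40815 + \frac{i \sqrt{1443604890}}{2415}$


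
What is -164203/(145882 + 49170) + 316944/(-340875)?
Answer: -1006779989/568276500 ≈ -1.7716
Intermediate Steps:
-164203/(145882 + 49170) + 316944/(-340875) = -164203/195052 + 316944*(-1/340875) = -164203*1/195052 - 35216/37875 = -12631/15004 - 35216/37875 = -1006779989/568276500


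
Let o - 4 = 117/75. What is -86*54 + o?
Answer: -115961/25 ≈ -4638.4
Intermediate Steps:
o = 139/25 (o = 4 + 117/75 = 4 + 117*(1/75) = 4 + 39/25 = 139/25 ≈ 5.5600)
-86*54 + o = -86*54 + 139/25 = -4644 + 139/25 = -115961/25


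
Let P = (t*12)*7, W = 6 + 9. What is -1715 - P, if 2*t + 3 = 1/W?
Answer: -7959/5 ≈ -1591.8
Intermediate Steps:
W = 15
t = -22/15 (t = -3/2 + (½)/15 = -3/2 + (½)*(1/15) = -3/2 + 1/30 = -22/15 ≈ -1.4667)
P = -616/5 (P = -22/15*12*7 = -88/5*7 = -616/5 ≈ -123.20)
-1715 - P = -1715 - 1*(-616/5) = -1715 + 616/5 = -7959/5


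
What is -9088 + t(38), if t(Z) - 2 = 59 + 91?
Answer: -8936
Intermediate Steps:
t(Z) = 152 (t(Z) = 2 + (59 + 91) = 2 + 150 = 152)
-9088 + t(38) = -9088 + 152 = -8936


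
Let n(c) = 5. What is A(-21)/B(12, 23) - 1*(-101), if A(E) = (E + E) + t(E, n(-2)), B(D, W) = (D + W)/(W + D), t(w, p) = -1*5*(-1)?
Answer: 64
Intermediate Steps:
t(w, p) = 5 (t(w, p) = -5*(-1) = 5)
B(D, W) = 1 (B(D, W) = (D + W)/(D + W) = 1)
A(E) = 5 + 2*E (A(E) = (E + E) + 5 = 2*E + 5 = 5 + 2*E)
A(-21)/B(12, 23) - 1*(-101) = (5 + 2*(-21))/1 - 1*(-101) = (5 - 42)*1 + 101 = -37*1 + 101 = -37 + 101 = 64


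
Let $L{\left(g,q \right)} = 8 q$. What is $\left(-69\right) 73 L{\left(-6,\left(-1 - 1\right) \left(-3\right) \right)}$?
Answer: $-241776$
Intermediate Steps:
$\left(-69\right) 73 L{\left(-6,\left(-1 - 1\right) \left(-3\right) \right)} = \left(-69\right) 73 \cdot 8 \left(-1 - 1\right) \left(-3\right) = - 5037 \cdot 8 \left(\left(-2\right) \left(-3\right)\right) = - 5037 \cdot 8 \cdot 6 = \left(-5037\right) 48 = -241776$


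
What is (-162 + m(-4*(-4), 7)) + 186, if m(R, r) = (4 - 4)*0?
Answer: 24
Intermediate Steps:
m(R, r) = 0 (m(R, r) = 0*0 = 0)
(-162 + m(-4*(-4), 7)) + 186 = (-162 + 0) + 186 = -162 + 186 = 24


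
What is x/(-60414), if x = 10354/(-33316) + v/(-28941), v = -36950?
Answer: -465685543/29125539739692 ≈ -1.5989e-5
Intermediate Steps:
x = 465685543/482099178 (x = 10354/(-33316) - 36950/(-28941) = 10354*(-1/33316) - 36950*(-1/28941) = -5177/16658 + 36950/28941 = 465685543/482099178 ≈ 0.96595)
x/(-60414) = (465685543/482099178)/(-60414) = (465685543/482099178)*(-1/60414) = -465685543/29125539739692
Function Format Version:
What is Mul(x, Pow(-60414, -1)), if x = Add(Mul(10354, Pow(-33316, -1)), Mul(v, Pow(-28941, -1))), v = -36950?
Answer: Rational(-465685543, 29125539739692) ≈ -1.5989e-5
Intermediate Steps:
x = Rational(465685543, 482099178) (x = Add(Mul(10354, Pow(-33316, -1)), Mul(-36950, Pow(-28941, -1))) = Add(Mul(10354, Rational(-1, 33316)), Mul(-36950, Rational(-1, 28941))) = Add(Rational(-5177, 16658), Rational(36950, 28941)) = Rational(465685543, 482099178) ≈ 0.96595)
Mul(x, Pow(-60414, -1)) = Mul(Rational(465685543, 482099178), Pow(-60414, -1)) = Mul(Rational(465685543, 482099178), Rational(-1, 60414)) = Rational(-465685543, 29125539739692)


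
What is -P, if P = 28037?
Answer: -28037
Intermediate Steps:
-P = -1*28037 = -28037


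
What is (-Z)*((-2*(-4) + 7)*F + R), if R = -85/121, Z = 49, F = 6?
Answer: -529445/121 ≈ -4375.6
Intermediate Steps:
R = -85/121 (R = -85*1/121 = -85/121 ≈ -0.70248)
(-Z)*((-2*(-4) + 7)*F + R) = (-1*49)*((-2*(-4) + 7)*6 - 85/121) = -49*((8 + 7)*6 - 85/121) = -49*(15*6 - 85/121) = -49*(90 - 85/121) = -49*10805/121 = -529445/121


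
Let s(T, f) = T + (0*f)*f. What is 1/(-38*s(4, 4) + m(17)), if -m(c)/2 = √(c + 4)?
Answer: -38/5755 + √21/11510 ≈ -0.0062048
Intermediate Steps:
s(T, f) = T (s(T, f) = T + 0*f = T + 0 = T)
m(c) = -2*√(4 + c) (m(c) = -2*√(c + 4) = -2*√(4 + c))
1/(-38*s(4, 4) + m(17)) = 1/(-38*4 - 2*√(4 + 17)) = 1/(-152 - 2*√21)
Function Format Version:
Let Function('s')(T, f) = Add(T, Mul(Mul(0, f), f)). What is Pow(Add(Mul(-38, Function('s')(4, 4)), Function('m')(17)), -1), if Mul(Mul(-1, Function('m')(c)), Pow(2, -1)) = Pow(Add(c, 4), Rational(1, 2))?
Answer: Add(Rational(-38, 5755), Mul(Rational(1, 11510), Pow(21, Rational(1, 2)))) ≈ -0.0062048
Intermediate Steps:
Function('s')(T, f) = T (Function('s')(T, f) = Add(T, Mul(0, f)) = Add(T, 0) = T)
Function('m')(c) = Mul(-2, Pow(Add(4, c), Rational(1, 2))) (Function('m')(c) = Mul(-2, Pow(Add(c, 4), Rational(1, 2))) = Mul(-2, Pow(Add(4, c), Rational(1, 2))))
Pow(Add(Mul(-38, Function('s')(4, 4)), Function('m')(17)), -1) = Pow(Add(Mul(-38, 4), Mul(-2, Pow(Add(4, 17), Rational(1, 2)))), -1) = Pow(Add(-152, Mul(-2, Pow(21, Rational(1, 2)))), -1)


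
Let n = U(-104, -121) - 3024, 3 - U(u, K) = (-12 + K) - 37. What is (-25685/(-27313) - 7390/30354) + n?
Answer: -107412220231/37684491 ≈ -2850.3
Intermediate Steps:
U(u, K) = 52 - K (U(u, K) = 3 - ((-12 + K) - 37) = 3 - (-49 + K) = 3 + (49 - K) = 52 - K)
n = -2851 (n = (52 - 1*(-121)) - 3024 = (52 + 121) - 3024 = 173 - 3024 = -2851)
(-25685/(-27313) - 7390/30354) + n = (-25685/(-27313) - 7390/30354) - 2851 = (-25685*(-1/27313) - 7390*1/30354) - 2851 = (2335/2483 - 3695/15177) - 2851 = 26263610/37684491 - 2851 = -107412220231/37684491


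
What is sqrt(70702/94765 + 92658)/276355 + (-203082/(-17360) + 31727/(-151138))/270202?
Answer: 7535656649/177236008061840 + 2*sqrt(208028271853270)/26188781575 ≈ 0.0011440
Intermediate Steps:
sqrt(70702/94765 + 92658)/276355 + (-203082/(-17360) + 31727/(-151138))/270202 = sqrt(70702*(1/94765) + 92658)*(1/276355) + (-203082*(-1/17360) + 31727*(-1/151138))*(1/270202) = sqrt(70702/94765 + 92658)*(1/276355) + (101541/8680 - 31727/151138)*(1/270202) = sqrt(8780806072/94765)*(1/276355) + (7535656649/655938920)*(1/270202) = (2*sqrt(208028271853270)/94765)*(1/276355) + 7535656649/177236008061840 = 2*sqrt(208028271853270)/26188781575 + 7535656649/177236008061840 = 7535656649/177236008061840 + 2*sqrt(208028271853270)/26188781575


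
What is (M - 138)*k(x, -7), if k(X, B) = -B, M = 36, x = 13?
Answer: -714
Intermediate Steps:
(M - 138)*k(x, -7) = (36 - 138)*(-1*(-7)) = -102*7 = -714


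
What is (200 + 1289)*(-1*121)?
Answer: -180169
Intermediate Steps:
(200 + 1289)*(-1*121) = 1489*(-121) = -180169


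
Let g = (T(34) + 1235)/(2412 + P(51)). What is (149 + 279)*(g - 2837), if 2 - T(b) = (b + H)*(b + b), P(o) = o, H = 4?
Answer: -997079928/821 ≈ -1.2145e+6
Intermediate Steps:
T(b) = 2 - 2*b*(4 + b) (T(b) = 2 - (b + 4)*(b + b) = 2 - (4 + b)*2*b = 2 - 2*b*(4 + b))
g = -449/821 (g = ((2 - 8*34 - 2*34²) + 1235)/(2412 + 51) = ((2 - 272 - 2*1156) + 1235)/2463 = ((2 - 272 - 2312) + 1235)*(1/2463) = (-2582 + 1235)*(1/2463) = -1347*1/2463 = -449/821 ≈ -0.54689)
(149 + 279)*(g - 2837) = (149 + 279)*(-449/821 - 2837) = 428*(-2329626/821) = -997079928/821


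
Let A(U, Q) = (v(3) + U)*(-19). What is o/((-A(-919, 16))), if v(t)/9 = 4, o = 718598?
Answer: -718598/16777 ≈ -42.832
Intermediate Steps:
v(t) = 36 (v(t) = 9*4 = 36)
A(U, Q) = -684 - 19*U (A(U, Q) = (36 + U)*(-19) = -684 - 19*U)
o/((-A(-919, 16))) = 718598/((-(-684 - 19*(-919)))) = 718598/((-(-684 + 17461))) = 718598/((-1*16777)) = 718598/(-16777) = 718598*(-1/16777) = -718598/16777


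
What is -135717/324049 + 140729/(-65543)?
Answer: -54498391052/21239143607 ≈ -2.5659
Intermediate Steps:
-135717/324049 + 140729/(-65543) = -135717*1/324049 + 140729*(-1/65543) = -135717/324049 - 140729/65543 = -54498391052/21239143607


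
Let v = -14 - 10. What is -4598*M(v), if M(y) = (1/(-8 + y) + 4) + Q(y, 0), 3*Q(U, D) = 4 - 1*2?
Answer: -1023055/48 ≈ -21314.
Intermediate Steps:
v = -24
Q(U, D) = ⅔ (Q(U, D) = (4 - 1*2)/3 = (4 - 2)/3 = (⅓)*2 = ⅔)
M(y) = 14/3 + 1/(-8 + y) (M(y) = (1/(-8 + y) + 4) + ⅔ = (4 + 1/(-8 + y)) + ⅔ = 14/3 + 1/(-8 + y))
-4598*M(v) = -4598*(-109 + 14*(-24))/(3*(-8 - 24)) = -4598*(-109 - 336)/(3*(-32)) = -4598*(-1)*(-445)/(3*32) = -4598*445/96 = -1023055/48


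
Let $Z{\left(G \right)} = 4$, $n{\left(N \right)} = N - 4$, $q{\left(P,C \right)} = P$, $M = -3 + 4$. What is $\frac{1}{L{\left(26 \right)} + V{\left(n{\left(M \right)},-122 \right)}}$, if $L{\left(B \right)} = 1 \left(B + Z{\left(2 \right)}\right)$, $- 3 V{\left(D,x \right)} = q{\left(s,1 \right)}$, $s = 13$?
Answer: $\frac{3}{77} \approx 0.038961$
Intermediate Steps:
$M = 1$
$n{\left(N \right)} = -4 + N$
$V{\left(D,x \right)} = - \frac{13}{3}$ ($V{\left(D,x \right)} = \left(- \frac{1}{3}\right) 13 = - \frac{13}{3}$)
$L{\left(B \right)} = 4 + B$ ($L{\left(B \right)} = 1 \left(B + 4\right) = 1 \left(4 + B\right) = 4 + B$)
$\frac{1}{L{\left(26 \right)} + V{\left(n{\left(M \right)},-122 \right)}} = \frac{1}{\left(4 + 26\right) - \frac{13}{3}} = \frac{1}{30 - \frac{13}{3}} = \frac{1}{\frac{77}{3}} = \frac{3}{77}$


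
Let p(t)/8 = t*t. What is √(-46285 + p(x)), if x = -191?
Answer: √245563 ≈ 495.54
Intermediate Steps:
p(t) = 8*t² (p(t) = 8*(t*t) = 8*t²)
√(-46285 + p(x)) = √(-46285 + 8*(-191)²) = √(-46285 + 8*36481) = √(-46285 + 291848) = √245563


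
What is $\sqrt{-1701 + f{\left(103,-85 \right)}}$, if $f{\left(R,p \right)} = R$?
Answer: $i \sqrt{1598} \approx 39.975 i$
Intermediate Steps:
$\sqrt{-1701 + f{\left(103,-85 \right)}} = \sqrt{-1701 + 103} = \sqrt{-1598} = i \sqrt{1598}$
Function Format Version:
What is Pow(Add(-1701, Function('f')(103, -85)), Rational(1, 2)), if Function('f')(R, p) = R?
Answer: Mul(I, Pow(1598, Rational(1, 2))) ≈ Mul(39.975, I)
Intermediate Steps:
Pow(Add(-1701, Function('f')(103, -85)), Rational(1, 2)) = Pow(Add(-1701, 103), Rational(1, 2)) = Pow(-1598, Rational(1, 2)) = Mul(I, Pow(1598, Rational(1, 2)))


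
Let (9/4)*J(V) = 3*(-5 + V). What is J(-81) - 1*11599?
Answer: -35141/3 ≈ -11714.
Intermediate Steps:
J(V) = -20/3 + 4*V/3 (J(V) = 4*(3*(-5 + V))/9 = 4*(-15 + 3*V)/9 = -20/3 + 4*V/3)
J(-81) - 1*11599 = (-20/3 + (4/3)*(-81)) - 1*11599 = (-20/3 - 108) - 11599 = -344/3 - 11599 = -35141/3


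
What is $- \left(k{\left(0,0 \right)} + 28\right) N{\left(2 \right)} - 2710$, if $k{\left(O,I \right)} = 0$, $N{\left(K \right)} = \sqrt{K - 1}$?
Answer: $-2738$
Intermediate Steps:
$N{\left(K \right)} = \sqrt{-1 + K}$
$- \left(k{\left(0,0 \right)} + 28\right) N{\left(2 \right)} - 2710 = - \left(0 + 28\right) \sqrt{-1 + 2} - 2710 = - 28 \sqrt{1} - 2710 = - 28 \cdot 1 - 2710 = \left(-1\right) 28 - 2710 = -28 - 2710 = -2738$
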